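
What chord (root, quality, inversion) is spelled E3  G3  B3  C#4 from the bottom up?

The distinct note names are E, G, B, C#. Stacked in thirds they read C#–E–G–B, which is a half-diminished seventh chord on C#.
E is the third of C# half-diminished seventh; third in the bass means first inversion (figured bass 6/5).

C# half-diminished seventh, first inversion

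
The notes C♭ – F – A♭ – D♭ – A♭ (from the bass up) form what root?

The distinct letter names are Cb, F, Ab, Db. Arranged as a stack of thirds they read Db–F–Ab–Cb, so Db is the root (a Db dominant seventh chord).

Db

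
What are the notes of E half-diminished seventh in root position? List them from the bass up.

E, G, Bb, D

Spelling E half-diminished seventh: E–G–Bb–D. In root position the root is bass, giving E, G, Bb, D from the bottom.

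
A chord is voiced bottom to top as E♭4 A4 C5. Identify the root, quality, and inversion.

The pitch classes Eb, A, C arrange in thirds as A–C–Eb: an A diminished triad.
Eb is the fifth of A diminished; fifth in the bass means second inversion (figured bass 6/4).

A diminished, second inversion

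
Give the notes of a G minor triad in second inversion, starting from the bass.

The chord tones are G–Bb–D. With the fifth (D) lowest for second inversion: D, G, Bb.

D, G, Bb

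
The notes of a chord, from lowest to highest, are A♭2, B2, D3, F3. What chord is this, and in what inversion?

The distinct note names are Ab, B, D, F. Stacked in thirds they read B–D–F–Ab, which is a diminished seventh chord on B.
The lowest note is Ab, the seventh of the chord, so this is third inversion (figured bass 4/2).

B diminished seventh, third inversion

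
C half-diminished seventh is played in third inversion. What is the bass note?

Bb

The seventh of C half-diminished seventh (C–Eb–Gb–Bb) is Bb; that is the bass in third inversion.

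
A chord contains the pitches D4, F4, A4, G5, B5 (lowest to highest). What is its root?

G

D, F, A, G, B are the tones of a G dominant ninth chord (G–B–D–F–A), making G the root.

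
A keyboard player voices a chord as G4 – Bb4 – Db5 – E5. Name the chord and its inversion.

E diminished seventh, first inversion

The distinct note names are G, Bb, Db, E. Stacked in thirds they read E–G–Bb–Db, which is a diminished seventh chord on E.
G is the third of E diminished seventh; third in the bass means first inversion (figured bass 6/5).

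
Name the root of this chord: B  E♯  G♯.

E#

B, E#, G# are the tones of an E# diminished triad (E#–G#–B), making E# the root.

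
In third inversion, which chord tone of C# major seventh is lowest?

B#

In third inversion the seventh is lowest. For C# major seventh (C#–E#–G#–B#) that is B#.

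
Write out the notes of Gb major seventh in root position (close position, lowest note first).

Gb, Bb, Db, F

Gb major seventh is Gb–Bb–Db–F. Root position puts the root (Gb) in the bass, with the remaining tones above: Gb, Bb, Db, F.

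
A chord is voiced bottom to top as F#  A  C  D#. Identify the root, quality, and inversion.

Reducing to letter names: F#, A, C, D#. These stack in thirds as D#–F#–A–C — a D# diminished seventh chord.
F# is the third of D# diminished seventh; third in the bass means first inversion (figured bass 6/5).

D# diminished seventh, first inversion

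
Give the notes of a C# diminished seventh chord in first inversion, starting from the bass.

C# diminished seventh is C#–E–G–Bb. First inversion puts the third (E) in the bass, with the remaining tones above: E, G, Bb, C#.

E, G, Bb, C#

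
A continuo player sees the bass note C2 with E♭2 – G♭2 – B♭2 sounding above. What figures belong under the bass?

7

The notes C, Eb, Gb, Bb stack in thirds as C–Eb–Gb–Bb — a C half-diminished seventh chord. The bass C is the root, so this is root position: figured 7.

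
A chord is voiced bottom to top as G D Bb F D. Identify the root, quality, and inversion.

The distinct note names are G, D, Bb, F. Stacked in thirds they read G–Bb–D–F, which is a minor seventh chord on G.
G is the root of G minor seventh; root in the bass means root position (figured bass 7).

G minor seventh, root position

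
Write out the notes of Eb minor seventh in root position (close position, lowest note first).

The chord tones are Eb–Gb–Bb–Db. With the root (Eb) lowest for root position: Eb, Gb, Bb, Db.

Eb, Gb, Bb, Db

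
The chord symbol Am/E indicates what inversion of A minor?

Am/E means A minor with E in the bass. E is the fifth of A minor (A–C–E), so this is second inversion.

second inversion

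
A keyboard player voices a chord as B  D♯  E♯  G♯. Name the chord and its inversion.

The pitch classes B, D#, E#, G# arrange in thirds as E#–G#–B–D#: an E# half-diminished seventh chord.
B is the fifth of E# half-diminished seventh; fifth in the bass means second inversion (figured bass 4/3).

E# half-diminished seventh, second inversion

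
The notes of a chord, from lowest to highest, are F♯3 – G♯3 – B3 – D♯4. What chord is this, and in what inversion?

G# minor seventh, third inversion

The pitch classes F#, G#, B, D# arrange in thirds as G#–B–D#–F#: a G# minor seventh chord.
The lowest note is F#, the seventh of the chord, so this is third inversion (figured bass 4/2).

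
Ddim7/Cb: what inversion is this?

Ddim7/Cb means D diminished seventh with Cb in the bass. Cb is the seventh of D diminished seventh (D–F–Ab–Cb), so this is third inversion.

third inversion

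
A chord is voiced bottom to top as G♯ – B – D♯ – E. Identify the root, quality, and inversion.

E major seventh, first inversion

The distinct note names are G#, B, D#, E. Stacked in thirds they read E–G#–B–D#, which is a major seventh chord on E.
The lowest note is G#, the third of the chord, so this is first inversion (figured bass 6/5).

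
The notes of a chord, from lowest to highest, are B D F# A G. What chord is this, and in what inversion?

The distinct note names are B, D, F#, A, G. Stacked in thirds they read G–B–D–F#–A, which is a major ninth chord on G.
B is the third of G major ninth; third in the bass means first inversion.

G major ninth, first inversion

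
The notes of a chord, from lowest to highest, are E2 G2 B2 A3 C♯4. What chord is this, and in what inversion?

A dominant ninth, second inversion

The pitch classes E, G, B, A, C# arrange in thirds as A–C#–E–G–B: an A dominant ninth chord.
With the fifth (E) in the bass, the chord is in second inversion.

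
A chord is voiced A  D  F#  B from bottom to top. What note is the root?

B

The distinct letter names are A, D, F#, B. Arranged as a stack of thirds they read B–D–F#–A, so B is the root (a B minor seventh chord).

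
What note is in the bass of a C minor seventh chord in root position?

The root of C minor seventh (C–Eb–G–Bb) is C; that is the bass in root position.

C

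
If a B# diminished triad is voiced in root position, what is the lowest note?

B#

B# diminished is B#–D#–F#. Root position places the root in the bass: B#.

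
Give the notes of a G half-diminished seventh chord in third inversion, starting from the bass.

G half-diminished seventh is G–Bb–Db–F. Third inversion puts the seventh (F) in the bass, with the remaining tones above: F, G, Bb, Db.

F, G, Bb, Db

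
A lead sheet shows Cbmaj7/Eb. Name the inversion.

Cbmaj7/Eb means Cb major seventh with Eb in the bass. Eb is the third of Cb major seventh (Cb–Eb–Gb–Bb), so this is first inversion.

first inversion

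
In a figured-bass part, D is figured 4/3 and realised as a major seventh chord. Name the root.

G

The figures 4/3 mean the fifth of the chord is in the bass. If D is the fifth of a major seventh chord, the root is G (chord tones G–B–D–F#).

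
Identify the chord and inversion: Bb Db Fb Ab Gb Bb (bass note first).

Reducing to letter names: Bb, Db, Fb, Ab, Gb. These stack in thirds as Gb–Bb–Db–Fb–Ab — a Gb dominant ninth chord.
With the third (Bb) in the bass, the chord is in first inversion.

Gb dominant ninth, first inversion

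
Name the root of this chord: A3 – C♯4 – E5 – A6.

A, C#, E are the tones of an A major triad (A–C#–E), making A the root.

A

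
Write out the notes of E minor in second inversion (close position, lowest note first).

B, E, G

E minor is E–G–B. Second inversion puts the fifth (B) in the bass, with the remaining tones above: B, E, G.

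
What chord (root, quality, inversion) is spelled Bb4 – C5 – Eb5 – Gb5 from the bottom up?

C half-diminished seventh, third inversion

Reducing to letter names: Bb, C, Eb, Gb. These stack in thirds as C–Eb–Gb–Bb — a C half-diminished seventh chord.
The lowest note is Bb, the seventh of the chord, so this is third inversion (figured bass 4/2).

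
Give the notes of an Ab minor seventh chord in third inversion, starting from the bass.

Spelling Ab minor seventh: Ab–Cb–Eb–Gb. In third inversion the seventh is bass, giving Gb, Ab, Cb, Eb from the bottom.

Gb, Ab, Cb, Eb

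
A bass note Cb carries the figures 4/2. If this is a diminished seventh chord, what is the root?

D

The figures 4/2 mean the seventh of the chord is in the bass. If Cb is the seventh of a diminished seventh chord, the root is D (chord tones D–F–Ab–Cb).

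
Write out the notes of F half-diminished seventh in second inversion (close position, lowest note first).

The chord tones are F–Ab–Cb–Eb. With the fifth (Cb) lowest for second inversion: Cb, Eb, F, Ab.

Cb, Eb, F, Ab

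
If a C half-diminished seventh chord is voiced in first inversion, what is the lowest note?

Eb

C half-diminished seventh is C–Eb–Gb–Bb. First inversion places the third in the bass: Eb.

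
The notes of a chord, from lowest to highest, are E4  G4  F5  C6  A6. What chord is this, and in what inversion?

The distinct note names are E, G, F, C, A. Stacked in thirds they read F–A–C–E–G, which is a major ninth chord on F.
The lowest note is E, the seventh of the chord, so this is third inversion.

F major ninth, third inversion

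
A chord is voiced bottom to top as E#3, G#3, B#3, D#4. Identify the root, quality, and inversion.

The distinct note names are E#, G#, B#, D#. Stacked in thirds they read E#–G#–B#–D#, which is a minor seventh chord on E#.
The lowest note is E#, the root of the chord, so this is root position (figured bass 7).

E# minor seventh, root position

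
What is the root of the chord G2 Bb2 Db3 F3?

G

The distinct letter names are G, Bb, Db, F. Arranged as a stack of thirds they read G–Bb–Db–F, so G is the root (a G half-diminished seventh chord).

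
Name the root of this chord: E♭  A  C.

A

Eb, A, C are the tones of an A diminished triad (A–C–Eb), making A the root.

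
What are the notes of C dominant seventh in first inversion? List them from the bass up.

The chord tones are C–E–G–Bb. With the third (E) lowest for first inversion: E, G, Bb, C.

E, G, Bb, C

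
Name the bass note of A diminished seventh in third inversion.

The seventh of A diminished seventh (A–C–Eb–Gb) is Gb; that is the bass in third inversion.

Gb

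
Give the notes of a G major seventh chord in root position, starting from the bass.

G, B, D, F#

The chord tones are G–B–D–F#. With the root (G) lowest for root position: G, B, D, F#.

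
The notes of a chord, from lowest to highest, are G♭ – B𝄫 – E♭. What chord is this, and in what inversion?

The distinct note names are Gb, Bbb, Eb. Stacked in thirds they read Eb–Gb–Bbb, which is a diminished triad on Eb.
The lowest note is Gb, the third of the chord, so this is first inversion (figured bass 6).

Eb diminished, first inversion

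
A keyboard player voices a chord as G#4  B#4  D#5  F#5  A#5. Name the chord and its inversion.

G# dominant ninth, root position

The distinct note names are G#, B#, D#, F#, A#. Stacked in thirds they read G#–B#–D#–F#–A#, which is a dominant ninth chord on G#.
The lowest note is G#, the root of the chord, so this is root position.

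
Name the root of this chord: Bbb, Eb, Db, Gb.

The distinct letter names are Bbb, Eb, Db, Gb. Arranged as a stack of thirds they read Eb–Gb–Bbb–Db, so Eb is the root (an Eb half-diminished seventh chord).

Eb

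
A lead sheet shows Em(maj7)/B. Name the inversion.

second inversion

Em(maj7)/B means E minor-major seventh with B in the bass. B is the fifth of E minor-major seventh (E–G–B–D#), so this is second inversion.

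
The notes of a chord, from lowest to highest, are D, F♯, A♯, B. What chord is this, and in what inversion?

The distinct note names are D, F#, A#, B. Stacked in thirds they read B–D–F#–A#, which is a minor-major seventh chord on B.
The lowest note is D, the third of the chord, so this is first inversion (figured bass 6/5).

B minor-major seventh, first inversion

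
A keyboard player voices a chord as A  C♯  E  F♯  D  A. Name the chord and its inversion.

D major ninth, second inversion

The pitch classes A, C#, E, F#, D arrange in thirds as D–F#–A–C#–E: a D major ninth chord.
The lowest note is A, the fifth of the chord, so this is second inversion.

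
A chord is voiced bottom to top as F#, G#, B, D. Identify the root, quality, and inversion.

The distinct note names are F#, G#, B, D. Stacked in thirds they read G#–B–D–F#, which is a half-diminished seventh chord on G#.
With the seventh (F#) in the bass, the chord is in third inversion (figured bass 4/2).

G# half-diminished seventh, third inversion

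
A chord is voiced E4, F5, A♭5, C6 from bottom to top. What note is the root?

F

The distinct letter names are E, F, Ab, C. Arranged as a stack of thirds they read F–Ab–C–E, so F is the root (an F minor-major seventh chord).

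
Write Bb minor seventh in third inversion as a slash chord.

Third inversion of Bb minor seventh has the seventh (Ab) in the bass. As a slash chord: Bbm7/Ab.

Bbm7/Ab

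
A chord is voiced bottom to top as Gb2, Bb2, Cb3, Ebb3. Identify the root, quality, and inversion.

Cb minor-major seventh, second inversion

The pitch classes Gb, Bb, Cb, Ebb arrange in thirds as Cb–Ebb–Gb–Bb: a Cb minor-major seventh chord.
The lowest note is Gb, the fifth of the chord, so this is second inversion (figured bass 4/3).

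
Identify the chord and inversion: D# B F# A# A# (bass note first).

Reducing to letter names: D#, B, F#, A#. These stack in thirds as B–D#–F#–A# — a B major seventh chord.
With the third (D#) in the bass, the chord is in first inversion (figured bass 6/5).

B major seventh, first inversion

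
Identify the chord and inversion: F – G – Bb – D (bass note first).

G minor seventh, third inversion

The pitch classes F, G, Bb, D arrange in thirds as G–Bb–D–F: a G minor seventh chord.
F is the seventh of G minor seventh; seventh in the bass means third inversion (figured bass 4/2).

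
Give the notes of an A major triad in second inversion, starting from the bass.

Spelling A major: A–C#–E. In second inversion the fifth is bass, giving E, A, C# from the bottom.

E, A, C#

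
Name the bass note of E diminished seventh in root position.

E diminished seventh is E–G–Bb–Db. Root position places the root in the bass: E.

E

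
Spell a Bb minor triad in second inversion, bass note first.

F, Bb, Db

Spelling Bb minor: Bb–Db–F. In second inversion the fifth is bass, giving F, Bb, Db from the bottom.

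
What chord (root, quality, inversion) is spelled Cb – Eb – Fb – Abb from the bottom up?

Fb minor-major seventh, second inversion

The pitch classes Cb, Eb, Fb, Abb arrange in thirds as Fb–Abb–Cb–Eb: an Fb minor-major seventh chord.
With the fifth (Cb) in the bass, the chord is in second inversion (figured bass 4/3).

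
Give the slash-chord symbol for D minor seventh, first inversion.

First inversion of D minor seventh has the third (F) in the bass. As a slash chord: Dm7/F.

Dm7/F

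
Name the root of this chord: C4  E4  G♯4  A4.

A

The distinct letter names are C, E, G#, A. Arranged as a stack of thirds they read A–C–E–G#, so A is the root (an A minor-major seventh chord).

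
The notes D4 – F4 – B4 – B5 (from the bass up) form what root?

B

D, F, B are the tones of a B diminished triad (B–D–F), making B the root.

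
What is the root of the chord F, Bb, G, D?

G

F, Bb, G, D are the tones of a G minor seventh chord (G–Bb–D–F), making G the root.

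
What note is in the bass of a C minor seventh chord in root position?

C

The root of C minor seventh (C–Eb–G–Bb) is C; that is the bass in root position.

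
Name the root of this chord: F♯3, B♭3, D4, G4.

Reordering F#, Bb, D, G into stacked thirds gives G–Bb–D–F#; the bottom of that stack, G, is the root.

G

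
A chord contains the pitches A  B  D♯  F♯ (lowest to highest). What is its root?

The distinct letter names are A, B, D#, F#. Arranged as a stack of thirds they read B–D#–F#–A, so B is the root (a B dominant seventh chord).

B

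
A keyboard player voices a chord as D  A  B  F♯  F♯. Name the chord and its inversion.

Reducing to letter names: D, A, B, F#. These stack in thirds as B–D–F#–A — a B minor seventh chord.
With the third (D) in the bass, the chord is in first inversion (figured bass 6/5).

B minor seventh, first inversion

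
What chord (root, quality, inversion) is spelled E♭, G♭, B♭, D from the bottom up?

Eb minor-major seventh, root position

The pitch classes Eb, Gb, Bb, D arrange in thirds as Eb–Gb–Bb–D: an Eb minor-major seventh chord.
With the root (Eb) in the bass, the chord is in root position (figured bass 7).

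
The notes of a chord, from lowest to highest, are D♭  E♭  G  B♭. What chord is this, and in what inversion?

The pitch classes Db, Eb, G, Bb arrange in thirds as Eb–G–Bb–Db: an Eb dominant seventh chord.
Db is the seventh of Eb dominant seventh; seventh in the bass means third inversion (figured bass 4/2).

Eb dominant seventh, third inversion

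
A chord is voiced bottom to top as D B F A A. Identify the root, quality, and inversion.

B half-diminished seventh, first inversion

Reducing to letter names: D, B, F, A. These stack in thirds as B–D–F–A — a B half-diminished seventh chord.
The lowest note is D, the third of the chord, so this is first inversion (figured bass 6/5).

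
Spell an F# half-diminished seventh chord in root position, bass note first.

F# half-diminished seventh is F#–A–C–E. Root position puts the root (F#) in the bass, with the remaining tones above: F#, A, C, E.

F#, A, C, E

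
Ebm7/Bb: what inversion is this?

Ebm7/Bb means Eb minor seventh with Bb in the bass. Bb is the fifth of Eb minor seventh (Eb–Gb–Bb–Db), so this is second inversion.

second inversion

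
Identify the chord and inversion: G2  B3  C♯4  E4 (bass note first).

C# half-diminished seventh, second inversion

Reducing to letter names: G, B, C#, E. These stack in thirds as C#–E–G–B — a C# half-diminished seventh chord.
G is the fifth of C# half-diminished seventh; fifth in the bass means second inversion (figured bass 4/3).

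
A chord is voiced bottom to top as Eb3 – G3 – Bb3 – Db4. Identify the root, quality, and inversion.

The pitch classes Eb, G, Bb, Db arrange in thirds as Eb–G–Bb–Db: an Eb dominant seventh chord.
With the root (Eb) in the bass, the chord is in root position (figured bass 7).

Eb dominant seventh, root position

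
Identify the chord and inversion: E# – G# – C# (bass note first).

The distinct note names are E#, G#, C#. Stacked in thirds they read C#–E#–G#, which is a major triad on C#.
E# is the third of C# major; third in the bass means first inversion (figured bass 6).

C# major, first inversion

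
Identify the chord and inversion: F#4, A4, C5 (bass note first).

F# diminished, root position

Reducing to letter names: F#, A, C. These stack in thirds as F#–A–C — an F# diminished triad.
The lowest note is F#, the root of the chord, so this is root position (figured bass 5/3).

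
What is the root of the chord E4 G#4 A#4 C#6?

E, G#, A#, C# are the tones of an A# half-diminished seventh chord (A#–C#–E–G#), making A# the root.

A#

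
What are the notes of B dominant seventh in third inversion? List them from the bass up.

Spelling B dominant seventh: B–D#–F#–A. In third inversion the seventh is bass, giving A, B, D#, F# from the bottom.

A, B, D#, F#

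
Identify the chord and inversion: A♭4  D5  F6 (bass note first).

Reducing to letter names: Ab, D, F. These stack in thirds as D–F–Ab — a D diminished triad.
With the fifth (Ab) in the bass, the chord is in second inversion (figured bass 6/4).

D diminished, second inversion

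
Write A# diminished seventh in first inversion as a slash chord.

First inversion of A# diminished seventh has the third (C#) in the bass. As a slash chord: A#dim7/C#.

A#dim7/C#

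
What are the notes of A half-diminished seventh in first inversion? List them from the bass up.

The chord tones are A–C–Eb–G. With the third (C) lowest for first inversion: C, Eb, G, A.

C, Eb, G, A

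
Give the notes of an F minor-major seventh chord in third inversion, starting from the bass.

E, F, Ab, C

The chord tones are F–Ab–C–E. With the seventh (E) lowest for third inversion: E, F, Ab, C.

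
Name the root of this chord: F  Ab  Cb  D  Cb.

D

The distinct letter names are F, Ab, Cb, D. Arranged as a stack of thirds they read D–F–Ab–Cb, so D is the root (a D diminished seventh chord).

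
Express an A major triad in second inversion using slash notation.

Second inversion of A major has the fifth (E) in the bass. As a slash chord: AM/E.

AM/E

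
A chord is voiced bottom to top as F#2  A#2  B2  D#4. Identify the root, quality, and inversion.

B major seventh, second inversion

Reducing to letter names: F#, A#, B, D#. These stack in thirds as B–D#–F#–A# — a B major seventh chord.
F# is the fifth of B major seventh; fifth in the bass means second inversion (figured bass 4/3).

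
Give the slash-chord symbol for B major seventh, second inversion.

Second inversion of B major seventh has the fifth (F#) in the bass. As a slash chord: Bmaj7/F#.

Bmaj7/F#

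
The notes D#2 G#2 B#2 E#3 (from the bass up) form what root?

E#

D#, G#, B#, E# are the tones of an E# minor seventh chord (E#–G#–B#–D#), making E# the root.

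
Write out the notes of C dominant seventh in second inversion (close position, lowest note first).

G, Bb, C, E

Spelling C dominant seventh: C–E–G–Bb. In second inversion the fifth is bass, giving G, Bb, C, E from the bottom.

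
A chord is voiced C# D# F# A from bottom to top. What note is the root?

D#

The distinct letter names are C#, D#, F#, A. Arranged as a stack of thirds they read D#–F#–A–C#, so D# is the root (a D# half-diminished seventh chord).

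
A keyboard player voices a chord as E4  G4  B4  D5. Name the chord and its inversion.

Reducing to letter names: E, G, B, D. These stack in thirds as E–G–B–D — an E minor seventh chord.
With the root (E) in the bass, the chord is in root position (figured bass 7).

E minor seventh, root position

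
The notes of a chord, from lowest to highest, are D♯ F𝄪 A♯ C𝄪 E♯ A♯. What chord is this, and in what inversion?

The distinct note names are D#, F##, A#, C##, E#. Stacked in thirds they read D#–F##–A#–C##–E#, which is a major ninth chord on D#.
With the root (D#) in the bass, the chord is in root position.

D# major ninth, root position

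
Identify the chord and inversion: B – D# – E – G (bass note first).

The pitch classes B, D#, E, G arrange in thirds as E–G–B–D#: an E minor-major seventh chord.
The lowest note is B, the fifth of the chord, so this is second inversion (figured bass 4/3).

E minor-major seventh, second inversion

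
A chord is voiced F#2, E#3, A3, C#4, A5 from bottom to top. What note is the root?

F#

F#, E#, A, C# are the tones of an F# minor-major seventh chord (F#–A–C#–E#), making F# the root.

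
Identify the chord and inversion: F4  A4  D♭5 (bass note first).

Db augmented, first inversion

The pitch classes F, A, Db arrange in thirds as Db–F–A: a Db augmented triad.
F is the third of Db augmented; third in the bass means first inversion (figured bass 6).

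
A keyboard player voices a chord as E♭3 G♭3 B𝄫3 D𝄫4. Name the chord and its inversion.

Reducing to letter names: Eb, Gb, Bbb, Dbb. These stack in thirds as Eb–Gb–Bbb–Dbb — an Eb diminished seventh chord.
Eb is the root of Eb diminished seventh; root in the bass means root position (figured bass 7).

Eb diminished seventh, root position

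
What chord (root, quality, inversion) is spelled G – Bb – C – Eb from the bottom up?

The distinct note names are G, Bb, C, Eb. Stacked in thirds they read C–Eb–G–Bb, which is a minor seventh chord on C.
G is the fifth of C minor seventh; fifth in the bass means second inversion (figured bass 4/3).

C minor seventh, second inversion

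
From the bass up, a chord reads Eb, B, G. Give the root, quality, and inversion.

Eb augmented, root position

The pitch classes Eb, B, G arrange in thirds as Eb–G–B: an Eb augmented triad.
Eb is the root of Eb augmented; root in the bass means root position (figured bass 5/3).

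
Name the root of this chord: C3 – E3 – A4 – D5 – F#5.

D

Reordering C, E, A, D, F# into stacked thirds gives D–F#–A–C–E; the bottom of that stack, D, is the root.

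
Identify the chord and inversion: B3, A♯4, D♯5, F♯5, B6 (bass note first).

B major seventh, root position

Reducing to letter names: B, A#, D#, F#. These stack in thirds as B–D#–F#–A# — a B major seventh chord.
With the root (B) in the bass, the chord is in root position (figured bass 7).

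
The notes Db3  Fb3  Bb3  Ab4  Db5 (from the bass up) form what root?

The distinct letter names are Db, Fb, Bb, Ab. Arranged as a stack of thirds they read Bb–Db–Fb–Ab, so Bb is the root (a Bb half-diminished seventh chord).

Bb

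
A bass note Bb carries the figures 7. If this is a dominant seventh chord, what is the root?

The figures 7 mean the root of the chord is in the bass. If Bb is the root of a dominant seventh chord, the root is Bb (chord tones Bb–D–F–Ab).

Bb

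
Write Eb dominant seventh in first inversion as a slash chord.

Eb7/G

First inversion of Eb dominant seventh has the third (G) in the bass. As a slash chord: Eb7/G.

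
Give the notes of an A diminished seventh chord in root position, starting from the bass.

A diminished seventh is A–C–Eb–Gb. Root position puts the root (A) in the bass, with the remaining tones above: A, C, Eb, Gb.

A, C, Eb, Gb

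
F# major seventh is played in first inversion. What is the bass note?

A#

In first inversion the third is lowest. For F# major seventh (F#–A#–C#–E#) that is A#.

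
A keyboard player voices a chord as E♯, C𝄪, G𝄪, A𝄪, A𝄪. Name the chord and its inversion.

The pitch classes E#, C##, G##, A## arrange in thirds as A##–C##–E#–G##: an A## half-diminished seventh chord.
With the fifth (E#) in the bass, the chord is in second inversion (figured bass 4/3).

A## half-diminished seventh, second inversion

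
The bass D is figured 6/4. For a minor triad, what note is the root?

The figures 6/4 mean the fifth of the chord is in the bass. If D is the fifth of a minor triad, the root is G (chord tones G–Bb–D).

G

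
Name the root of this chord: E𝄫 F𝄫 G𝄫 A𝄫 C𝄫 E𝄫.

Reordering Ebb, Fbb, Gbb, Abb, Cbb into stacked thirds gives Fbb–Abb–Cbb–Ebb–Gbb; the bottom of that stack, Fbb, is the root.

Fbb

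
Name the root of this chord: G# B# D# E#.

The distinct letter names are G#, B#, D#, E#. Arranged as a stack of thirds they read E#–G#–B#–D#, so E# is the root (an E# minor seventh chord).

E#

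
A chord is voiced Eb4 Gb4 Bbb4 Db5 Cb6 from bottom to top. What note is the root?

The distinct letter names are Eb, Gb, Bbb, Db, Cb. Arranged as a stack of thirds they read Cb–Eb–Gb–Bbb–Db, so Cb is the root (a Cb dominant ninth chord).

Cb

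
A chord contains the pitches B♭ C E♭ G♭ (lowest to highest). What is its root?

Bb, C, Eb, Gb are the tones of a C half-diminished seventh chord (C–Eb–Gb–Bb), making C the root.

C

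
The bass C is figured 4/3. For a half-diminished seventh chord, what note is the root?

The figures 4/3 mean the fifth of the chord is in the bass. If C is the fifth of a half-diminished seventh chord, the root is F# (chord tones F#–A–C–E).

F#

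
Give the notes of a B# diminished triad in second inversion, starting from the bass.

The chord tones are B#–D#–F#. With the fifth (F#) lowest for second inversion: F#, B#, D#.

F#, B#, D#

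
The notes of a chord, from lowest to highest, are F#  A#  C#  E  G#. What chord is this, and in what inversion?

F# dominant ninth, root position

Reducing to letter names: F#, A#, C#, E, G#. These stack in thirds as F#–A#–C#–E–G# — an F# dominant ninth chord.
With the root (F#) in the bass, the chord is in root position.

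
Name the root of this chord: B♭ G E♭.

Bb, G, Eb are the tones of an Eb major triad (Eb–G–Bb), making Eb the root.

Eb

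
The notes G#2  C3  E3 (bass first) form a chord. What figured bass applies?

6/4

The notes G#, C, E stack in thirds as C–E–G# — a C augmented triad. The bass G# is the fifth, so this is second inversion: figured 6/4.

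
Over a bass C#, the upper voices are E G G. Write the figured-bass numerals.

The notes C#, E, G stack in thirds as C#–E–G — a C# diminished triad. The bass C# is the root, so this is root position: figured 5/3.

5/3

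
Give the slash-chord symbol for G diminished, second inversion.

Gdim/Db

Second inversion of G diminished has the fifth (Db) in the bass. As a slash chord: Gdim/Db.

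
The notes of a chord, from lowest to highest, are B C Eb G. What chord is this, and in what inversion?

The distinct note names are B, C, Eb, G. Stacked in thirds they read C–Eb–G–B, which is a minor-major seventh chord on C.
B is the seventh of C minor-major seventh; seventh in the bass means third inversion (figured bass 4/2).

C minor-major seventh, third inversion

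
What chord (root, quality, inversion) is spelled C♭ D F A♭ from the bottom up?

The pitch classes Cb, D, F, Ab arrange in thirds as D–F–Ab–Cb: a D diminished seventh chord.
Cb is the seventh of D diminished seventh; seventh in the bass means third inversion (figured bass 4/2).

D diminished seventh, third inversion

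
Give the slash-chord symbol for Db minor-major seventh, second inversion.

Dbm(maj7)/Ab

Second inversion of Db minor-major seventh has the fifth (Ab) in the bass. As a slash chord: Dbm(maj7)/Ab.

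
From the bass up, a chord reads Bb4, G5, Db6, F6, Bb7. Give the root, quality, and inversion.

G half-diminished seventh, first inversion

Reducing to letter names: Bb, G, Db, F. These stack in thirds as G–Bb–Db–F — a G half-diminished seventh chord.
The lowest note is Bb, the third of the chord, so this is first inversion (figured bass 6/5).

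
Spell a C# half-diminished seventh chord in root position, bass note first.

C# half-diminished seventh is C#–E–G–B. Root position puts the root (C#) in the bass, with the remaining tones above: C#, E, G, B.

C#, E, G, B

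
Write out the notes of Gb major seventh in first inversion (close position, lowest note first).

Bb, Db, F, Gb

The chord tones are Gb–Bb–Db–F. With the third (Bb) lowest for first inversion: Bb, Db, F, Gb.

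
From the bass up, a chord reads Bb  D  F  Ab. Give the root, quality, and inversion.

The distinct note names are Bb, D, F, Ab. Stacked in thirds they read Bb–D–F–Ab, which is a dominant seventh chord on Bb.
The lowest note is Bb, the root of the chord, so this is root position (figured bass 7).

Bb dominant seventh, root position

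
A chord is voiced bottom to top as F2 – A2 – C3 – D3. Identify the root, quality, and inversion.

The pitch classes F, A, C, D arrange in thirds as D–F–A–C: a D minor seventh chord.
The lowest note is F, the third of the chord, so this is first inversion (figured bass 6/5).

D minor seventh, first inversion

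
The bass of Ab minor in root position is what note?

Ab

In root position the root is lowest. For Ab minor (Ab–Cb–Eb) that is Ab.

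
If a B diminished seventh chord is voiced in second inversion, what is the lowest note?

The fifth of B diminished seventh (B–D–F–Ab) is F; that is the bass in second inversion.

F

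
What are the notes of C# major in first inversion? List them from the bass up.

C# major is C#–E#–G#. First inversion puts the third (E#) in the bass, with the remaining tones above: E#, G#, C#.

E#, G#, C#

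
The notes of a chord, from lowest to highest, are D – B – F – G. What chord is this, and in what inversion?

G dominant seventh, second inversion

The distinct note names are D, B, F, G. Stacked in thirds they read G–B–D–F, which is a dominant seventh chord on G.
The lowest note is D, the fifth of the chord, so this is second inversion (figured bass 4/3).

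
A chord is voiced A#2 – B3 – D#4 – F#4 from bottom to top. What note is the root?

A#, B, D#, F# are the tones of a B major seventh chord (B–D#–F#–A#), making B the root.

B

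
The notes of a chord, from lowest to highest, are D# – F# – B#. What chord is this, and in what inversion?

Reducing to letter names: D#, F#, B#. These stack in thirds as B#–D#–F# — a B# diminished triad.
With the third (D#) in the bass, the chord is in first inversion (figured bass 6).

B# diminished, first inversion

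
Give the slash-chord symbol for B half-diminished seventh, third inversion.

Bø7/A

Third inversion of B half-diminished seventh has the seventh (A) in the bass. As a slash chord: Bø7/A.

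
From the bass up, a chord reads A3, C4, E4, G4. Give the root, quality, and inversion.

Reducing to letter names: A, C, E, G. These stack in thirds as A–C–E–G — an A minor seventh chord.
The lowest note is A, the root of the chord, so this is root position (figured bass 7).

A minor seventh, root position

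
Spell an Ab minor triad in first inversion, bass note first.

Cb, Eb, Ab

The chord tones are Ab–Cb–Eb. With the third (Cb) lowest for first inversion: Cb, Eb, Ab.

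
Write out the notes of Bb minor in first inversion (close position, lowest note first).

The chord tones are Bb–Db–F. With the third (Db) lowest for first inversion: Db, F, Bb.

Db, F, Bb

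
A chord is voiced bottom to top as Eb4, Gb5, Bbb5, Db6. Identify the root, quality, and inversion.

Eb half-diminished seventh, root position

The pitch classes Eb, Gb, Bbb, Db arrange in thirds as Eb–Gb–Bbb–Db: an Eb half-diminished seventh chord.
With the root (Eb) in the bass, the chord is in root position (figured bass 7).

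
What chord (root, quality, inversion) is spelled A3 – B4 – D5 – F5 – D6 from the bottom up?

The distinct note names are A, B, D, F. Stacked in thirds they read B–D–F–A, which is a half-diminished seventh chord on B.
With the seventh (A) in the bass, the chord is in third inversion (figured bass 4/2).

B half-diminished seventh, third inversion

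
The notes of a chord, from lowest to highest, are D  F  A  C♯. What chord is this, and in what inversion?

Reducing to letter names: D, F, A, C#. These stack in thirds as D–F–A–C# — a D minor-major seventh chord.
With the root (D) in the bass, the chord is in root position (figured bass 7).

D minor-major seventh, root position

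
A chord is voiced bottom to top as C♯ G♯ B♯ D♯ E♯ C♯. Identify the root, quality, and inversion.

Reducing to letter names: C#, G#, B#, D#, E#. These stack in thirds as C#–E#–G#–B#–D# — a C# major ninth chord.
C# is the root of C# major ninth; root in the bass means root position.

C# major ninth, root position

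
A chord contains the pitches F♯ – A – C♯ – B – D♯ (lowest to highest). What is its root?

B

The distinct letter names are F#, A, C#, B, D#. Arranged as a stack of thirds they read B–D#–F#–A–C#, so B is the root (a B dominant ninth chord).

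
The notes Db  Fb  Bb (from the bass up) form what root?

Bb

Reordering Db, Fb, Bb into stacked thirds gives Bb–Db–Fb; the bottom of that stack, Bb, is the root.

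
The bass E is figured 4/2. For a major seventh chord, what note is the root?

The figures 4/2 mean the seventh of the chord is in the bass. If E is the seventh of a major seventh chord, the root is F (chord tones F–A–C–E).

F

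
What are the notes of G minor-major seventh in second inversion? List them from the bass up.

Spelling G minor-major seventh: G–Bb–D–F#. In second inversion the fifth is bass, giving D, F#, G, Bb from the bottom.

D, F#, G, Bb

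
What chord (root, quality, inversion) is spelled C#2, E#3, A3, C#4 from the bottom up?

Reducing to letter names: C#, E#, A. These stack in thirds as A–C#–E# — an A augmented triad.
The lowest note is C#, the third of the chord, so this is first inversion (figured bass 6).

A augmented, first inversion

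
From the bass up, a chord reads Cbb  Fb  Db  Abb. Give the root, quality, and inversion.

Db diminished seventh, third inversion

The pitch classes Cbb, Fb, Db, Abb arrange in thirds as Db–Fb–Abb–Cbb: a Db diminished seventh chord.
With the seventh (Cbb) in the bass, the chord is in third inversion (figured bass 4/2).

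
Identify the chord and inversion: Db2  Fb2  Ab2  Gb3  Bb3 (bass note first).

Gb dominant ninth, second inversion

The pitch classes Db, Fb, Ab, Gb, Bb arrange in thirds as Gb–Bb–Db–Fb–Ab: a Gb dominant ninth chord.
With the fifth (Db) in the bass, the chord is in second inversion.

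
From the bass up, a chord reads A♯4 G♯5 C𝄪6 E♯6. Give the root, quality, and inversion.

The distinct note names are A#, G#, C##, E#. Stacked in thirds they read A#–C##–E#–G#, which is a dominant seventh chord on A#.
A# is the root of A# dominant seventh; root in the bass means root position (figured bass 7).

A# dominant seventh, root position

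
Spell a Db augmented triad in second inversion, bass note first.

The chord tones are Db–F–A. With the fifth (A) lowest for second inversion: A, Db, F.

A, Db, F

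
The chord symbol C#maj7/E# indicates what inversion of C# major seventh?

C#maj7/E# means C# major seventh with E# in the bass. E# is the third of C# major seventh (C#–E#–G#–B#), so this is first inversion.

first inversion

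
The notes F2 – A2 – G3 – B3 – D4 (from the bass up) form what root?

The distinct letter names are F, A, G, B, D. Arranged as a stack of thirds they read G–B–D–F–A, so G is the root (a G dominant ninth chord).

G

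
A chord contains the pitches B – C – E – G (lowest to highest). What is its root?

B, C, E, G are the tones of a C major seventh chord (C–E–G–B), making C the root.

C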